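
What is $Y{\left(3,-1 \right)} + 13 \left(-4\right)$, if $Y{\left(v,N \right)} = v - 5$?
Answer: $-54$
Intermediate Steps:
$Y{\left(v,N \right)} = -5 + v$ ($Y{\left(v,N \right)} = v - 5 = -5 + v$)
$Y{\left(3,-1 \right)} + 13 \left(-4\right) = \left(-5 + 3\right) + 13 \left(-4\right) = -2 - 52 = -54$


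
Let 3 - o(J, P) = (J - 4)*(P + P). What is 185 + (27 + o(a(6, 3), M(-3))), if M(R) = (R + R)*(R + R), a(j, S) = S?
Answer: 287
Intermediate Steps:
M(R) = 4*R² (M(R) = (2*R)*(2*R) = 4*R²)
o(J, P) = 3 - 2*P*(-4 + J) (o(J, P) = 3 - (J - 4)*(P + P) = 3 - (-4 + J)*2*P = 3 - 2*P*(-4 + J))
185 + (27 + o(a(6, 3), M(-3))) = 185 + (27 + (3 + 8*(4*(-3)²) - 2*3*4*(-3)²)) = 185 + (27 + (3 + 8*(4*9) - 2*3*4*9)) = 185 + (27 + (3 + 8*36 - 2*3*36)) = 185 + (27 + (3 + 288 - 216)) = 185 + (27 + 75) = 185 + 102 = 287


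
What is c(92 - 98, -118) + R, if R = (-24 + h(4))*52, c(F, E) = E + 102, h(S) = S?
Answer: -1056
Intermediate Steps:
c(F, E) = 102 + E
R = -1040 (R = (-24 + 4)*52 = -20*52 = -1040)
c(92 - 98, -118) + R = (102 - 118) - 1040 = -16 - 1040 = -1056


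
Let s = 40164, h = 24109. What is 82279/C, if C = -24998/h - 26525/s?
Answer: -79671897403404/1643510897 ≈ -48477.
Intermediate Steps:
C = -1643510897/968313876 (C = -24998/24109 - 26525/40164 = -1643510897/968313876 ≈ -1.6973)
82279/C = 82279/(-1643510897/968313876) = 82279*(-968313876/1643510897) = -79671897403404/1643510897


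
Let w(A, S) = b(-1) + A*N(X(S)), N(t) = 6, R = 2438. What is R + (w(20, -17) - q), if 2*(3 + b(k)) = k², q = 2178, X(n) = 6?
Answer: 755/2 ≈ 377.50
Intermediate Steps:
b(k) = -3 + k²/2
w(A, S) = -5/2 + 6*A (w(A, S) = (-3 + (½)*(-1)²) + A*6 = (-3 + (½)*1) + 6*A = (-3 + ½) + 6*A = -5/2 + 6*A)
R + (w(20, -17) - q) = 2438 + ((-5/2 + 6*20) - 1*2178) = 2438 + ((-5/2 + 120) - 2178) = 2438 + (235/2 - 2178) = 2438 - 4121/2 = 755/2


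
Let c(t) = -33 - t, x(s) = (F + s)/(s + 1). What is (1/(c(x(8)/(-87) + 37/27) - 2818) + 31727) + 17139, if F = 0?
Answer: 36379075295/744466 ≈ 48866.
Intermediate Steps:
x(s) = s/(1 + s) (x(s) = (0 + s)/(s + 1) = s/(1 + s))
(1/(c(x(8)/(-87) + 37/27) - 2818) + 31727) + 17139 = (1/((-33 - ((8/(1 + 8))/(-87) + 37/27)) - 2818) + 31727) + 17139 = (1/((-33 - ((8/9)*(-1/87) + 37*(1/27))) - 2818) + 31727) + 17139 = (1/((-33 - ((8*(1/9))*(-1/87) + 37/27)) - 2818) + 31727) + 17139 = (1/((-33 - ((8/9)*(-1/87) + 37/27)) - 2818) + 31727) + 17139 = (1/((-33 - (-8/783 + 37/27)) - 2818) + 31727) + 17139 = (1/((-33 - 1*355/261) - 2818) + 31727) + 17139 = (1/((-33 - 355/261) - 2818) + 31727) + 17139 = (1/(-8968/261 - 2818) + 31727) + 17139 = (1/(-744466/261) + 31727) + 17139 = (-261/744466 + 31727) + 17139 = 23619672521/744466 + 17139 = 36379075295/744466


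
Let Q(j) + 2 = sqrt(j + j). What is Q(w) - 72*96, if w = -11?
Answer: -6914 + I*sqrt(22) ≈ -6914.0 + 4.6904*I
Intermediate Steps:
Q(j) = -2 + sqrt(2)*sqrt(j) (Q(j) = -2 + sqrt(j + j) = -2 + sqrt(2*j) = -2 + sqrt(2)*sqrt(j))
Q(w) - 72*96 = (-2 + sqrt(2)*sqrt(-11)) - 72*96 = (-2 + sqrt(2)*(I*sqrt(11))) - 6912 = (-2 + I*sqrt(22)) - 6912 = -6914 + I*sqrt(22)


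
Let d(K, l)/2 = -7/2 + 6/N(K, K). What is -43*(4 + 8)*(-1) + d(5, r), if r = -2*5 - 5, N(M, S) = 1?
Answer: 521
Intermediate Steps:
r = -15 (r = -10 - 5 = -15)
d(K, l) = 5 (d(K, l) = 2*(-7/2 + 6/1) = 2*(-7*½ + 6*1) = 2*(-7/2 + 6) = 2*(5/2) = 5)
-43*(4 + 8)*(-1) + d(5, r) = -43*(4 + 8)*(-1) + 5 = -516*(-1) + 5 = -43*(-12) + 5 = 516 + 5 = 521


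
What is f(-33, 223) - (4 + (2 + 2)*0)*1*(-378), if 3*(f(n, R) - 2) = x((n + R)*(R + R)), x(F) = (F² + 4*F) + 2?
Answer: 7181211104/3 ≈ 2.3937e+9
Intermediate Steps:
x(F) = 2 + F² + 4*F
f(n, R) = 8/3 + 4*R²*(R + n)²/3 + 8*R*(R + n)/3 (f(n, R) = 2 + (2 + ((n + R)*(R + R))² + 4*((n + R)*(R + R)))/3 = 2 + (2 + ((R + n)*(2*R))² + 4*((R + n)*(2*R)))/3 = 2 + (2 + (2*R*(R + n))² + 4*(2*R*(R + n)))/3 = 2 + (2 + 4*R²*(R + n)² + 8*R*(R + n))/3 = 2 + (⅔ + 4*R²*(R + n)²/3 + 8*R*(R + n)/3) = 8/3 + 4*R²*(R + n)²/3 + 8*R*(R + n)/3)
f(-33, 223) - (4 + (2 + 2)*0)*1*(-378) = (8/3 + (4/3)*223²*(223 - 33)² + (8/3)*223*(223 - 33)) - (4 + (2 + 2)*0)*1*(-378) = (8/3 + (4/3)*49729*190² + (8/3)*223*190) - (4 + 4*0)*1*(-378) = (8/3 + (4/3)*49729*36100 + 338960/3) - (4 + 0)*1*(-378) = (8/3 + 7180867600/3 + 338960/3) - 4*1*(-378) = 7181206568/3 - 4*(-378) = 7181206568/3 - 1*(-1512) = 7181206568/3 + 1512 = 7181211104/3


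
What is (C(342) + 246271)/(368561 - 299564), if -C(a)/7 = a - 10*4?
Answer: 244157/68997 ≈ 3.5387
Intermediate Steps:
C(a) = 280 - 7*a (C(a) = -7*(a - 10*4) = -7*(a - 40) = -7*(-40 + a) = 280 - 7*a)
(C(342) + 246271)/(368561 - 299564) = ((280 - 7*342) + 246271)/(368561 - 299564) = ((280 - 2394) + 246271)/68997 = (-2114 + 246271)*(1/68997) = 244157*(1/68997) = 244157/68997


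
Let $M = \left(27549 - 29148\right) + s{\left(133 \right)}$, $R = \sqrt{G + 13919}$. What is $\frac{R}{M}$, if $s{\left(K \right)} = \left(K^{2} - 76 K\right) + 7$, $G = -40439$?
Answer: $\frac{2 i \sqrt{6630}}{5989} \approx 0.027191 i$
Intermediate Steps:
$s{\left(K \right)} = 7 + K^{2} - 76 K$
$R = 2 i \sqrt{6630}$ ($R = \sqrt{-40439 + 13919} = \sqrt{-26520} = 2 i \sqrt{6630} \approx 162.85 i$)
$M = 5989$ ($M = \left(27549 - 29148\right) + \left(7 + 133^{2} - 10108\right) = -1599 + \left(7 + 17689 - 10108\right) = -1599 + 7588 = 5989$)
$\frac{R}{M} = \frac{2 i \sqrt{6630}}{5989}$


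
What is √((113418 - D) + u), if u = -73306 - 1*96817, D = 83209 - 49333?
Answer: I*√90581 ≈ 300.97*I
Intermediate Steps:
D = 33876
u = -170123 (u = -73306 - 96817 = -170123)
√((113418 - D) + u) = √((113418 - 1*33876) - 170123) = √((113418 - 33876) - 170123) = √(79542 - 170123) = √(-90581) = I*√90581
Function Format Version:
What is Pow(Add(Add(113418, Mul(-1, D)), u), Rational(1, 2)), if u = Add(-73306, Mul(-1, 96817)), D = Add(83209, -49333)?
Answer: Mul(I, Pow(90581, Rational(1, 2))) ≈ Mul(300.97, I)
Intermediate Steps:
D = 33876
u = -170123 (u = Add(-73306, -96817) = -170123)
Pow(Add(Add(113418, Mul(-1, D)), u), Rational(1, 2)) = Pow(Add(Add(113418, Mul(-1, 33876)), -170123), Rational(1, 2)) = Pow(Add(Add(113418, -33876), -170123), Rational(1, 2)) = Pow(Add(79542, -170123), Rational(1, 2)) = Pow(-90581, Rational(1, 2)) = Mul(I, Pow(90581, Rational(1, 2)))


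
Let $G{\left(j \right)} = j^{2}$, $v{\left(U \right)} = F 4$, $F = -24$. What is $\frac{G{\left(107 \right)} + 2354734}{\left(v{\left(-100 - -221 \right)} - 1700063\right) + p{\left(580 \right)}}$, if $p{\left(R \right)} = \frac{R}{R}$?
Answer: $- \frac{2366183}{1700158} \approx -1.3917$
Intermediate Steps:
$p{\left(R \right)} = 1$
$v{\left(U \right)} = -96$ ($v{\left(U \right)} = \left(-24\right) 4 = -96$)
$\frac{G{\left(107 \right)} + 2354734}{\left(v{\left(-100 - -221 \right)} - 1700063\right) + p{\left(580 \right)}} = \frac{107^{2} + 2354734}{\left(-96 - 1700063\right) + 1} = \frac{11449 + 2354734}{-1700159 + 1} = \frac{2366183}{-1700158} = 2366183 \left(- \frac{1}{1700158}\right) = - \frac{2366183}{1700158}$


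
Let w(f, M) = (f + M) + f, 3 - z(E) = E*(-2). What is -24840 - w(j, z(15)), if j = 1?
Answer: -24875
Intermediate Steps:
z(E) = 3 + 2*E (z(E) = 3 - E*(-2) = 3 - (-2)*E = 3 + 2*E)
w(f, M) = M + 2*f (w(f, M) = (M + f) + f = M + 2*f)
-24840 - w(j, z(15)) = -24840 - ((3 + 2*15) + 2*1) = -24840 - ((3 + 30) + 2) = -24840 - (33 + 2) = -24840 - 1*35 = -24840 - 35 = -24875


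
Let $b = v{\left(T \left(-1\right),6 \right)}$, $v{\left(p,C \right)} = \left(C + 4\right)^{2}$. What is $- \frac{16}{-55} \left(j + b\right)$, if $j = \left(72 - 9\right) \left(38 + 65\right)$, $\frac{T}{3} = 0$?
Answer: $\frac{9584}{5} \approx 1916.8$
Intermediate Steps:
$T = 0$ ($T = 3 \cdot 0 = 0$)
$j = 6489$ ($j = 63 \cdot 103 = 6489$)
$v{\left(p,C \right)} = \left(4 + C\right)^{2}$
$b = 100$ ($b = \left(4 + 6\right)^{2} = 10^{2} = 100$)
$- \frac{16}{-55} \left(j + b\right) = - \frac{16}{-55} \left(6489 + 100\right) = \left(-16\right) \left(- \frac{1}{55}\right) 6589 = \frac{16}{55} \cdot 6589 = \frac{9584}{5}$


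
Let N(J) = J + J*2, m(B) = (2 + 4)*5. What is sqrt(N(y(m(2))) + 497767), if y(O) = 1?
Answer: sqrt(497770) ≈ 705.53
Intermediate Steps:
m(B) = 30 (m(B) = 6*5 = 30)
N(J) = 3*J (N(J) = J + 2*J = 3*J)
sqrt(N(y(m(2))) + 497767) = sqrt(3*1 + 497767) = sqrt(3 + 497767) = sqrt(497770)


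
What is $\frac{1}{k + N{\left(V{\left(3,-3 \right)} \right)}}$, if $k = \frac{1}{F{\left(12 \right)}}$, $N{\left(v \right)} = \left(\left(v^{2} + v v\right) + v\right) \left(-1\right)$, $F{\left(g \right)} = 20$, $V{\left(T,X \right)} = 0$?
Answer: $20$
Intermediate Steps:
$N{\left(v \right)} = - v - 2 v^{2}$ ($N{\left(v \right)} = \left(\left(v^{2} + v^{2}\right) + v\right) \left(-1\right) = \left(2 v^{2} + v\right) \left(-1\right) = \left(v + 2 v^{2}\right) \left(-1\right) = - v - 2 v^{2}$)
$k = \frac{1}{20} \approx 0.05$
$\frac{1}{k + N{\left(V{\left(3,-3 \right)} \right)}} = \frac{1}{\frac{1}{20} - 0 \left(1 + 2 \cdot 0\right)} = \frac{1}{\frac{1}{20} - 0 \left(1 + 0\right)} = \frac{1}{\frac{1}{20} - 0 \cdot 1} = \frac{1}{\frac{1}{20} + 0} = \frac{1}{\frac{1}{20}} = 20$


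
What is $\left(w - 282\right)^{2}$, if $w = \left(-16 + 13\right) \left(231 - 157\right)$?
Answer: $254016$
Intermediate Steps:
$w = -222$ ($w = \left(-3\right) 74 = -222$)
$\left(w - 282\right)^{2} = \left(-222 - 282\right)^{2} = \left(-504\right)^{2} = 254016$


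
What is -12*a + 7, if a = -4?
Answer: 55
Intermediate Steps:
-12*a + 7 = -12*(-4) + 7 = 48 + 7 = 55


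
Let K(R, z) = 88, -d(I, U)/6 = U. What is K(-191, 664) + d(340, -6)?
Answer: 124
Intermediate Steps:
d(I, U) = -6*U
K(-191, 664) + d(340, -6) = 88 - 6*(-6) = 88 + 36 = 124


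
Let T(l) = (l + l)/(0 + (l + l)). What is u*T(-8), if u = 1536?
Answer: 1536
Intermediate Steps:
T(l) = 1 (T(l) = (2*l)/(0 + 2*l) = (2*l)/((2*l)) = (2*l)*(1/(2*l)) = 1)
u*T(-8) = 1536*1 = 1536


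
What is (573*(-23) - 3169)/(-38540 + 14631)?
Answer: 16348/23909 ≈ 0.68376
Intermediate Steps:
(573*(-23) - 3169)/(-38540 + 14631) = (-13179 - 3169)/(-23909) = -16348*(-1/23909) = 16348/23909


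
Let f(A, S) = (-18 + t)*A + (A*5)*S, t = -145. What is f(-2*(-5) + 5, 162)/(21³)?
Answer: 3235/3087 ≈ 1.0479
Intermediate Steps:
f(A, S) = -163*A + 5*A*S (f(A, S) = (-18 - 145)*A + (A*5)*S = -163*A + (5*A)*S = -163*A + 5*A*S)
f(-2*(-5) + 5, 162)/(21³) = ((-2*(-5) + 5)*(-163 + 5*162))/(21³) = ((10 + 5)*(-163 + 810))/9261 = (15*647)*(1/9261) = 9705*(1/9261) = 3235/3087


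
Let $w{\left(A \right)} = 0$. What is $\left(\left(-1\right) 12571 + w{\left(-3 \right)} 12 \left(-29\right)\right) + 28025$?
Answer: $15454$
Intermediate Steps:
$\left(\left(-1\right) 12571 + w{\left(-3 \right)} 12 \left(-29\right)\right) + 28025 = \left(\left(-1\right) 12571 + 0 \cdot 12 \left(-29\right)\right) + 28025 = \left(-12571 + 0 \left(-29\right)\right) + 28025 = \left(-12571 + 0\right) + 28025 = -12571 + 28025 = 15454$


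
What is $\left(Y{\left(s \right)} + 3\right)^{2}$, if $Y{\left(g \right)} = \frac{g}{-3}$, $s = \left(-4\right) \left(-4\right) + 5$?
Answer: $16$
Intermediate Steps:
$s = 21$ ($s = 16 + 5 = 21$)
$Y{\left(g \right)} = - \frac{g}{3}$ ($Y{\left(g \right)} = g \left(- \frac{1}{3}\right) = - \frac{g}{3}$)
$\left(Y{\left(s \right)} + 3\right)^{2} = \left(\left(- \frac{1}{3}\right) 21 + 3\right)^{2} = \left(-7 + 3\right)^{2} = \left(-4\right)^{2} = 16$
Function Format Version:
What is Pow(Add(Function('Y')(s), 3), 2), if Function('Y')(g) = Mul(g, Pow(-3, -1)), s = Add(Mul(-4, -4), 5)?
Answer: 16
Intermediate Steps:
s = 21 (s = Add(16, 5) = 21)
Function('Y')(g) = Mul(Rational(-1, 3), g) (Function('Y')(g) = Mul(g, Rational(-1, 3)) = Mul(Rational(-1, 3), g))
Pow(Add(Function('Y')(s), 3), 2) = Pow(Add(Mul(Rational(-1, 3), 21), 3), 2) = Pow(Add(-7, 3), 2) = Pow(-4, 2) = 16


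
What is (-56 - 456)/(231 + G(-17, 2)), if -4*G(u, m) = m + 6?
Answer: -512/229 ≈ -2.2358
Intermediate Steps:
G(u, m) = -3/2 - m/4 (G(u, m) = -(m + 6)/4 = -(6 + m)/4 = -3/2 - m/4)
(-56 - 456)/(231 + G(-17, 2)) = (-56 - 456)/(231 + (-3/2 - ¼*2)) = -512/(231 + (-3/2 - ½)) = -512/(231 - 2) = -512/229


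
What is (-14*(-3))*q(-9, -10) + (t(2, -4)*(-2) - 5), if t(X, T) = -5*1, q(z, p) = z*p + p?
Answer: 3365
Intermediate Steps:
q(z, p) = p + p*z (q(z, p) = p*z + p = p + p*z)
t(X, T) = -5
(-14*(-3))*q(-9, -10) + (t(2, -4)*(-2) - 5) = (-14*(-3))*(-10*(1 - 9)) + (-5*(-2) - 5) = 42*(-10*(-8)) + (10 - 5) = 42*80 + 5 = 3360 + 5 = 3365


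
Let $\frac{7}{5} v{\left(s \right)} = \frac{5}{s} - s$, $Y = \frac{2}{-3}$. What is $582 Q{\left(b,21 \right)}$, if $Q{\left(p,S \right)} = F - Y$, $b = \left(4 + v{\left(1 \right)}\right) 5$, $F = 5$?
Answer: $3298$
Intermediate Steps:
$Y = - \frac{2}{3}$ ($Y = 2 \left(- \frac{1}{3}\right) = - \frac{2}{3} \approx -0.66667$)
$v{\left(s \right)} = - \frac{5 s}{7} + \frac{25}{7 s}$ ($v{\left(s \right)} = \frac{5 \left(\frac{5}{s} - s\right)}{7} = \frac{5 \left(- s + \frac{5}{s}\right)}{7} = - \frac{5 s}{7} + \frac{25}{7 s}$)
$b = \frac{240}{7}$ ($b = \left(4 + \frac{5 \left(5 - 1^{2}\right)}{7 \cdot 1}\right) 5 = \left(4 + \frac{5}{7} \cdot 1 \left(5 - 1\right)\right) 5 = \left(4 + \frac{5}{7} \cdot 1 \cdot 4\right) 5 = \left(4 + \frac{20}{7}\right) 5 = \frac{48}{7} \cdot 5 = \frac{240}{7} \approx 34.286$)
$Q{\left(p,S \right)} = \frac{17}{3}$ ($Q{\left(p,S \right)} = 5 - - \frac{2}{3} = 5 + \frac{2}{3} = \frac{17}{3}$)
$582 Q{\left(b,21 \right)} = 582 \cdot \frac{17}{3} = 3298$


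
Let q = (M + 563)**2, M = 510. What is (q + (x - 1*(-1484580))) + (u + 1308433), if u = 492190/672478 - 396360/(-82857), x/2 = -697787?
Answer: 23669401747697173/9286584941 ≈ 2.5488e+6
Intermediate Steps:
x = -1395574 (x = 2*(-697787) = -1395574)
u = 51220794485/9286584941 (u = 492190*(1/672478) - 396360*(-1/82857) = 246095/336239 + 132120/27619 = 51220794485/9286584941 ≈ 5.5156)
q = 1151329 (q = (510 + 563)**2 = 1073**2 = 1151329)
(q + (x - 1*(-1484580))) + (u + 1308433) = (1151329 + (-1395574 - 1*(-1484580))) + (51220794485/9286584941 + 1308433) = (1151329 + (-1395574 + 1484580)) + 12150925414901938/9286584941 = (1151329 + 89006) + 12150925414901938/9286584941 = 1240335 + 12150925414901938/9286584941 = 23669401747697173/9286584941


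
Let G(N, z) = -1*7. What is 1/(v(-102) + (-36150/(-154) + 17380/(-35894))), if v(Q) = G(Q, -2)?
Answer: 1381919/314049462 ≈ 0.0044003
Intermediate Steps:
G(N, z) = -7
v(Q) = -7
1/(v(-102) + (-36150/(-154) + 17380/(-35894))) = 1/(-7 + (-36150/(-154) + 17380/(-35894))) = 1/(-7 + (-36150*(-1/154) + 17380*(-1/35894))) = 1/(-7 + (18075/77 - 8690/17947)) = 1/(-7 + 323722895/1381919) = 1/(314049462/1381919) = 1381919/314049462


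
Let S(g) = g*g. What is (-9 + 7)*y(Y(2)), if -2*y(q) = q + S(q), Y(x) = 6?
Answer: 42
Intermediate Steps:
S(g) = g²
y(q) = -q/2 - q²/2 (y(q) = -(q + q²)/2 = -q/2 - q²/2)
(-9 + 7)*y(Y(2)) = (-9 + 7)*((½)*6*(-1 - 1*6)) = -6*(-1 - 6) = -6*(-7) = -2*(-21) = 42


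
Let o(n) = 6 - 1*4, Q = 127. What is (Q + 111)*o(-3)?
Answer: 476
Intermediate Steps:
o(n) = 2 (o(n) = 6 - 4 = 2)
(Q + 111)*o(-3) = (127 + 111)*2 = 238*2 = 476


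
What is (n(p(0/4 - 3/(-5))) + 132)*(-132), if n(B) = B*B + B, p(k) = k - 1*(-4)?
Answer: -520608/25 ≈ -20824.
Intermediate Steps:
p(k) = 4 + k (p(k) = k + 4 = 4 + k)
n(B) = B + B² (n(B) = B² + B = B + B²)
(n(p(0/4 - 3/(-5))) + 132)*(-132) = ((4 + (0/4 - 3/(-5)))*(1 + (4 + (0/4 - 3/(-5)))) + 132)*(-132) = ((4 + (0*(¼) - 3*(-⅕)))*(1 + (4 + (0*(¼) - 3*(-⅕)))) + 132)*(-132) = ((4 + (0 + ⅗))*(1 + (4 + (0 + ⅗))) + 132)*(-132) = ((4 + ⅗)*(1 + (4 + ⅗)) + 132)*(-132) = (23*(1 + 23/5)/5 + 132)*(-132) = ((23/5)*(28/5) + 132)*(-132) = (644/25 + 132)*(-132) = (3944/25)*(-132) = -520608/25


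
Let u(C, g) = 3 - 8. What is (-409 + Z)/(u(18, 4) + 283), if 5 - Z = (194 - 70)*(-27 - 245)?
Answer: 16662/139 ≈ 119.87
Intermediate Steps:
u(C, g) = -5
Z = 33733 (Z = 5 - (194 - 70)*(-27 - 245) = 5 - 124*(-272) = 5 - 1*(-33728) = 5 + 33728 = 33733)
(-409 + Z)/(u(18, 4) + 283) = (-409 + 33733)/(-5 + 283) = 33324/278 = 33324*(1/278) = 16662/139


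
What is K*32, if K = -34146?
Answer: -1092672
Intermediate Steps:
K*32 = -34146*32 = -1092672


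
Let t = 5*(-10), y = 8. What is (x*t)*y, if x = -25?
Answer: 10000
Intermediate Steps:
t = -50
(x*t)*y = -25*(-50)*8 = 1250*8 = 10000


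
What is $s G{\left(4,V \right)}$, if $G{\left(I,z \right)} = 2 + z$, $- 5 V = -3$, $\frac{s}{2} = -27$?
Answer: $- \frac{702}{5} \approx -140.4$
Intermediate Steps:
$s = -54$ ($s = 2 \left(-27\right) = -54$)
$V = \frac{3}{5}$ ($V = \left(- \frac{1}{5}\right) \left(-3\right) = \frac{3}{5} \approx 0.6$)
$s G{\left(4,V \right)} = - 54 \left(2 + \frac{3}{5}\right) = \left(-54\right) \frac{13}{5} = - \frac{702}{5}$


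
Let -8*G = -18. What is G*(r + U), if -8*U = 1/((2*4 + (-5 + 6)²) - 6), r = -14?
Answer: -1011/32 ≈ -31.594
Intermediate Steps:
G = 9/4 (G = -⅛*(-18) = 9/4 ≈ 2.2500)
U = -1/24 (U = -1/(8*((2*4 + (-5 + 6)²) - 6)) = -1/(8*((8 + 1²) - 6)) = -1/(8*((8 + 1) - 6)) = -1/(8*(9 - 6)) = -⅛/3 = -⅛*⅓ = -1/24 ≈ -0.041667)
G*(r + U) = 9*(-14 - 1/24)/4 = (9/4)*(-337/24) = -1011/32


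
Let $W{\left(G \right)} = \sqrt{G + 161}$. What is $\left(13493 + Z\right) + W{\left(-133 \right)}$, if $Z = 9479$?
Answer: $22972 + 2 \sqrt{7} \approx 22977.0$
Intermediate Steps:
$W{\left(G \right)} = \sqrt{161 + G}$
$\left(13493 + Z\right) + W{\left(-133 \right)} = \left(13493 + 9479\right) + \sqrt{161 - 133} = 22972 + \sqrt{28} = 22972 + 2 \sqrt{7}$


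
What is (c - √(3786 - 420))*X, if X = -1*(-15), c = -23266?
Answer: -348990 - 45*√374 ≈ -3.4986e+5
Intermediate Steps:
X = 15
(c - √(3786 - 420))*X = (-23266 - √(3786 - 420))*15 = (-23266 - √3366)*15 = (-23266 - 3*√374)*15 = -348990 - 45*√374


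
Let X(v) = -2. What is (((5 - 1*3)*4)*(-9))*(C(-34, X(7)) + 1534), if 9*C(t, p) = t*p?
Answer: -110992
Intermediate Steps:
C(t, p) = p*t/9 (C(t, p) = (t*p)/9 = (p*t)/9 = p*t/9)
(((5 - 1*3)*4)*(-9))*(C(-34, X(7)) + 1534) = (((5 - 1*3)*4)*(-9))*((1/9)*(-2)*(-34) + 1534) = (((5 - 3)*4)*(-9))*(68/9 + 1534) = ((2*4)*(-9))*(13874/9) = (8*(-9))*(13874/9) = -72*13874/9 = -110992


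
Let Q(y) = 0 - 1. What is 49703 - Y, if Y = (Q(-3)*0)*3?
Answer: 49703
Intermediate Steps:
Q(y) = -1
Y = 0 (Y = -1*0*3 = 0*3 = 0)
49703 - Y = 49703 - 1*0 = 49703 + 0 = 49703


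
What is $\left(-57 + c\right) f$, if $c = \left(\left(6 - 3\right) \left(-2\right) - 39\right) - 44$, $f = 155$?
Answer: $-22630$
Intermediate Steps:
$c = -89$ ($c = \left(3 \left(-2\right) - 39\right) - 44 = \left(-6 - 39\right) - 44 = -45 - 44 = -89$)
$\left(-57 + c\right) f = \left(-57 - 89\right) 155 = \left(-146\right) 155 = -22630$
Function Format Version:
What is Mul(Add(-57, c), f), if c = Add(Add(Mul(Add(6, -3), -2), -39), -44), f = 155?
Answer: -22630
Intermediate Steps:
c = -89 (c = Add(Add(Mul(3, -2), -39), -44) = Add(Add(-6, -39), -44) = Add(-45, -44) = -89)
Mul(Add(-57, c), f) = Mul(Add(-57, -89), 155) = Mul(-146, 155) = -22630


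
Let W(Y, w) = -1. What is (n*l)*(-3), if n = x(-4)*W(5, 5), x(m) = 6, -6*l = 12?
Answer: -36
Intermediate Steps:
l = -2 (l = -⅙*12 = -2)
n = -6 (n = 6*(-1) = -6)
(n*l)*(-3) = -6*(-2)*(-3) = 12*(-3) = -36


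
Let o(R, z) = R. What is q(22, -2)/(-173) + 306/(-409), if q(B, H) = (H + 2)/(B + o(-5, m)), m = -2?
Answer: -306/409 ≈ -0.74817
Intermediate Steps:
q(B, H) = (2 + H)/(-5 + B) (q(B, H) = (H + 2)/(B - 5) = (2 + H)/(-5 + B))
q(22, -2)/(-173) + 306/(-409) = ((2 - 2)/(-5 + 22))/(-173) + 306/(-409) = (0/17)*(-1/173) + 306*(-1/409) = ((1/17)*0)*(-1/173) - 306/409 = 0*(-1/173) - 306/409 = 0 - 306/409 = -306/409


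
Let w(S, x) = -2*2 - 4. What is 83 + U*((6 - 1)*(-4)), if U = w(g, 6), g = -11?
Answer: 243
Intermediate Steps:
w(S, x) = -8 (w(S, x) = -4 - 4 = -8)
U = -8
83 + U*((6 - 1)*(-4)) = 83 - 8*(6 - 1)*(-4) = 83 - 40*(-4) = 83 - 8*(-20) = 83 + 160 = 243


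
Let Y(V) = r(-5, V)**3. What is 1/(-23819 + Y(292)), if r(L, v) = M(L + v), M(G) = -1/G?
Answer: -23639903/563078849558 ≈ -4.1983e-5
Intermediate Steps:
r(L, v) = -1/(L + v)
Y(V) = -1/(-5 + V)**3 (Y(V) = (-1/(-5 + V))**3 = -1/(-5 + V)**3)
1/(-23819 + Y(292)) = 1/(-23819 - 1/(-5 + 292)**3) = 1/(-23819 - 1/287**3) = 1/(-23819 - 1*1/23639903) = 1/(-23819 - 1/23639903) = 1/(-563078849558/23639903) = -23639903/563078849558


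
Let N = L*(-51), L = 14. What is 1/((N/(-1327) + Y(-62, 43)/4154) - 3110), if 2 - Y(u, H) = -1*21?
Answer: -5512358/17140436903 ≈ -0.00032160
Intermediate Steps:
N = -714 (N = 14*(-51) = -714)
Y(u, H) = 23 (Y(u, H) = 2 - (-1)*21 = 2 - 1*(-21) = 2 + 21 = 23)
1/((N/(-1327) + Y(-62, 43)/4154) - 3110) = 1/((-714/(-1327) + 23/4154) - 3110) = 1/((-714*(-1/1327) + 23*(1/4154)) - 3110) = 1/((714/1327 + 23/4154) - 3110) = 1/(2996477/5512358 - 3110) = 1/(-17140436903/5512358) = -5512358/17140436903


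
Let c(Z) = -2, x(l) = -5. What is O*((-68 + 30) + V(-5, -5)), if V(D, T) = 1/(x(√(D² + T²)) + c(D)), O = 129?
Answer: -34443/7 ≈ -4920.4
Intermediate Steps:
V(D, T) = -⅐ (V(D, T) = 1/(-5 - 2) = 1/(-7) = -⅐)
O*((-68 + 30) + V(-5, -5)) = 129*((-68 + 30) - ⅐) = 129*(-38 - ⅐) = 129*(-267/7) = -34443/7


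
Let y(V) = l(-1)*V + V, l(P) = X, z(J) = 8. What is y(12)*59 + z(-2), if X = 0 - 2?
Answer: -700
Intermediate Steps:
X = -2
l(P) = -2
y(V) = -V (y(V) = -2*V + V = -V)
y(12)*59 + z(-2) = -1*12*59 + 8 = -12*59 + 8 = -708 + 8 = -700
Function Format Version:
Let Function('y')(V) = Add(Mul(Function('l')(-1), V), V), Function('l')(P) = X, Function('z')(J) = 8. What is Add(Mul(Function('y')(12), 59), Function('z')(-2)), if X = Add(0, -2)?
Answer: -700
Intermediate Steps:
X = -2
Function('l')(P) = -2
Function('y')(V) = Mul(-1, V) (Function('y')(V) = Add(Mul(-2, V), V) = Mul(-1, V))
Add(Mul(Function('y')(12), 59), Function('z')(-2)) = Add(Mul(Mul(-1, 12), 59), 8) = Add(Mul(-12, 59), 8) = Add(-708, 8) = -700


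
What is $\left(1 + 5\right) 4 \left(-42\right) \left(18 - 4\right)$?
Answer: $-14112$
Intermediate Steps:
$\left(1 + 5\right) 4 \left(-42\right) \left(18 - 4\right) = 6 \cdot 4 \left(-42\right) \left(18 - 4\right) = 24 \left(-42\right) 14 = \left(-1008\right) 14 = -14112$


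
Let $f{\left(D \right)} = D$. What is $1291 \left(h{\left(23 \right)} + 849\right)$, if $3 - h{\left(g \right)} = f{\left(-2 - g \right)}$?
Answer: $1132207$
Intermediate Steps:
$h{\left(g \right)} = 5 + g$ ($h{\left(g \right)} = 3 - \left(-2 - g\right) = 3 + \left(2 + g\right) = 5 + g$)
$1291 \left(h{\left(23 \right)} + 849\right) = 1291 \left(\left(5 + 23\right) + 849\right) = 1291 \left(28 + 849\right) = 1291 \cdot 877 = 1132207$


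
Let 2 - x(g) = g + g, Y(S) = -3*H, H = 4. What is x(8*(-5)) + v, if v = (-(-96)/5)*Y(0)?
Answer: -742/5 ≈ -148.40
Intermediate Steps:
Y(S) = -12 (Y(S) = -3*4 = -12)
x(g) = 2 - 2*g (x(g) = 2 - (g + g) = 2 - 2*g)
v = -1152/5 (v = -(-96)/5*(-12) = -12*(-8/5)*(-12) = (96/5)*(-12) = -1152/5 ≈ -230.40)
x(8*(-5)) + v = (2 - 16*(-5)) - 1152/5 = (2 - 2*(-40)) - 1152/5 = (2 + 80) - 1152/5 = 82 - 1152/5 = -742/5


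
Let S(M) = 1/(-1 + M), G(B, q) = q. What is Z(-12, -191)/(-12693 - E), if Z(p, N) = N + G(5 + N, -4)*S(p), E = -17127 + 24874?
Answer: 2479/265720 ≈ 0.0093294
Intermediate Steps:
E = 7747
Z(p, N) = N - 4/(-1 + p)
Z(-12, -191)/(-12693 - E) = ((-4 - 191*(-1 - 12))/(-1 - 12))/(-12693 - 1*7747) = ((-4 - 191*(-13))/(-13))/(-12693 - 7747) = -(-4 + 2483)/13/(-20440) = -1/13*2479*(-1/20440) = -2479/13*(-1/20440) = 2479/265720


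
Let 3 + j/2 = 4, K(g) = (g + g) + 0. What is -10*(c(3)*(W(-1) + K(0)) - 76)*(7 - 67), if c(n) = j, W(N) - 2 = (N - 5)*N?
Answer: -36000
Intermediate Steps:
W(N) = 2 + N*(-5 + N) (W(N) = 2 + (N - 5)*N = 2 + (-5 + N)*N = 2 + N*(-5 + N))
K(g) = 2*g (K(g) = 2*g + 0 = 2*g)
j = 2 (j = -6 + 2*4 = -6 + 8 = 2)
c(n) = 2
-10*(c(3)*(W(-1) + K(0)) - 76)*(7 - 67) = -10*(2*((2 + (-1)**2 - 5*(-1)) + 2*0) - 76)*(7 - 67) = -10*(2*((2 + 1 + 5) + 0) - 76)*(-60) = -10*(2*(8 + 0) - 76)*(-60) = -10*(2*8 - 76)*(-60) = -10*(16 - 76)*(-60) = -(-600)*(-60) = -10*3600 = -36000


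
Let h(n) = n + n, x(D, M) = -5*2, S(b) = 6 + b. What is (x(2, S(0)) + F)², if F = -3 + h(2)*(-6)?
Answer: 1369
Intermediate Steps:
x(D, M) = -10
h(n) = 2*n
F = -27 (F = -3 + (2*2)*(-6) = -3 + 4*(-6) = -3 - 24 = -27)
(x(2, S(0)) + F)² = (-10 - 27)² = (-37)² = 1369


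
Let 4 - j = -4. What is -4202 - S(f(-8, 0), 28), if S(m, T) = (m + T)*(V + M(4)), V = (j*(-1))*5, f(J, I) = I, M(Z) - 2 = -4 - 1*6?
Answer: -2858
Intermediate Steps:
M(Z) = -8 (M(Z) = 2 + (-4 - 1*6) = 2 + (-4 - 6) = 2 - 10 = -8)
j = 8 (j = 4 - 1*(-4) = 4 + 4 = 8)
V = -40 (V = (8*(-1))*5 = -8*5 = -40)
S(m, T) = -48*T - 48*m (S(m, T) = (m + T)*(-40 - 8) = (T + m)*(-48) = -48*T - 48*m)
-4202 - S(f(-8, 0), 28) = -4202 - (-48*28 - 48*0) = -4202 - (-1344 + 0) = -4202 - 1*(-1344) = -4202 + 1344 = -2858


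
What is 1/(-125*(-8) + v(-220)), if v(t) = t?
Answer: 1/780 ≈ 0.0012821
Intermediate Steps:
1/(-125*(-8) + v(-220)) = 1/(-125*(-8) - 220) = 1/(1000 - 220) = 1/780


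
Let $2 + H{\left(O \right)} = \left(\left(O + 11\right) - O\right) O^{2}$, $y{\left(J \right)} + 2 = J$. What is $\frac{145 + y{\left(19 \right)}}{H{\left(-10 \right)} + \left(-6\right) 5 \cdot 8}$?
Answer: $\frac{27}{143} \approx 0.18881$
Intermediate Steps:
$y{\left(J \right)} = -2 + J$
$H{\left(O \right)} = -2 + 11 O^{2}$ ($H{\left(O \right)} = -2 + \left(\left(O + 11\right) - O\right) O^{2} = -2 + \left(\left(11 + O\right) - O\right) O^{2} = -2 + 11 O^{2}$)
$\frac{145 + y{\left(19 \right)}}{H{\left(-10 \right)} + \left(-6\right) 5 \cdot 8} = \frac{145 + \left(-2 + 19\right)}{\left(-2 + 11 \left(-10\right)^{2}\right) + \left(-6\right) 5 \cdot 8} = \frac{145 + 17}{\left(-2 + 11 \cdot 100\right) - 240} = \frac{162}{\left(-2 + 1100\right) - 240} = \frac{162}{1098 - 240} = \frac{162}{858} = 162 \cdot \frac{1}{858} = \frac{27}{143}$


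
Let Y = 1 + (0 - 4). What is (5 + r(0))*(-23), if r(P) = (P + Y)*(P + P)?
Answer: -115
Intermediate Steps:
Y = -3 (Y = 1 - 4 = -3)
r(P) = 2*P*(-3 + P) (r(P) = (P - 3)*(P + P) = (-3 + P)*(2*P) = 2*P*(-3 + P))
(5 + r(0))*(-23) = (5 + 2*0*(-3 + 0))*(-23) = (5 + 2*0*(-3))*(-23) = (5 + 0)*(-23) = 5*(-23) = -115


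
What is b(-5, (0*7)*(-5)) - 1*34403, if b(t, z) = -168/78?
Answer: -447267/13 ≈ -34405.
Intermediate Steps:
b(t, z) = -28/13 (b(t, z) = -168*1/78 = -28/13)
b(-5, (0*7)*(-5)) - 1*34403 = -28/13 - 1*34403 = -28/13 - 34403 = -447267/13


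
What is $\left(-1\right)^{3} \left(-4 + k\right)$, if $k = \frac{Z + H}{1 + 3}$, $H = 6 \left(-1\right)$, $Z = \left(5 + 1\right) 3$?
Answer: $1$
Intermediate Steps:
$Z = 18$ ($Z = 6 \cdot 3 = 18$)
$H = -6$
$k = 3$ ($k = \frac{18 - 6}{1 + 3} = \frac{12}{4} = 12 \cdot \frac{1}{4} = 3$)
$\left(-1\right)^{3} \left(-4 + k\right) = \left(-1\right)^{3} \left(-4 + 3\right) = \left(-1\right) \left(-1\right) = 1$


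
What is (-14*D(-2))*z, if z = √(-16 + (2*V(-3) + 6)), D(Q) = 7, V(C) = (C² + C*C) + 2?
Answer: -98*√30 ≈ -536.77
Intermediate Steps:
V(C) = 2 + 2*C² (V(C) = (C² + C²) + 2 = 2*C² + 2 = 2 + 2*C²)
z = √30 (z = √(-16 + (2*(2 + 2*(-3)²) + 6)) = √(-16 + (2*(2 + 2*9) + 6)) = √(-16 + (2*(2 + 18) + 6)) = √(-16 + (2*20 + 6)) = √(-16 + (40 + 6)) = √(-16 + 46) = √30 ≈ 5.4772)
(-14*D(-2))*z = (-14*7)*√30 = -98*√30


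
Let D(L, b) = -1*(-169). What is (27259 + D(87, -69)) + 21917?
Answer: 49345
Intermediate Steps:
D(L, b) = 169
(27259 + D(87, -69)) + 21917 = (27259 + 169) + 21917 = 27428 + 21917 = 49345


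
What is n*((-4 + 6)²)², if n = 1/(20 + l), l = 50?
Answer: 8/35 ≈ 0.22857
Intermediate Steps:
n = 1/70 (n = 1/(20 + 50) = 1/70 ≈ 0.014286)
n*((-4 + 6)²)² = ((-4 + 6)²)²/70 = (2²)²/70 = (1/70)*4² = (1/70)*16 = 8/35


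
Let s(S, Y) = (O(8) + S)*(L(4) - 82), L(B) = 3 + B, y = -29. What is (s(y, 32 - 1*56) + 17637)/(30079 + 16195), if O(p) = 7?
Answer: 19287/46274 ≈ 0.41680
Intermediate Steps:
s(S, Y) = -525 - 75*S (s(S, Y) = (7 + S)*((3 + 4) - 82) = (7 + S)*(7 - 82) = (7 + S)*(-75) = -525 - 75*S)
(s(y, 32 - 1*56) + 17637)/(30079 + 16195) = ((-525 - 75*(-29)) + 17637)/(30079 + 16195) = ((-525 + 2175) + 17637)/46274 = (1650 + 17637)*(1/46274) = 19287*(1/46274) = 19287/46274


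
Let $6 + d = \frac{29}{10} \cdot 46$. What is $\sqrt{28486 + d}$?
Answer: $\frac{\sqrt{715335}}{5} \approx 169.16$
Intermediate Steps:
$d = \frac{637}{5}$ ($d = -6 + \frac{29}{10} \cdot 46 = -6 + \frac{667}{5} = \frac{637}{5} \approx 127.4$)
$\sqrt{28486 + d} = \sqrt{28486 + \frac{637}{5}} = \sqrt{\frac{143067}{5}} = \frac{\sqrt{715335}}{5}$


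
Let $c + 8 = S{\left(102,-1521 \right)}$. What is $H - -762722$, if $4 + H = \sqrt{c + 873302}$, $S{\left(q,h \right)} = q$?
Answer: $762718 + 6 \sqrt{24261} \approx 7.6365 \cdot 10^{5}$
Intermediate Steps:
$c = 94$ ($c = -8 + 102 = 94$)
$H = -4 + 6 \sqrt{24261}$ ($H = -4 + \sqrt{94 + 873302} = -4 + \sqrt{873396} = -4 + 6 \sqrt{24261} \approx 930.56$)
$H - -762722 = \left(-4 + 6 \sqrt{24261}\right) - -762722 = \left(-4 + 6 \sqrt{24261}\right) + 762722 = 762718 + 6 \sqrt{24261}$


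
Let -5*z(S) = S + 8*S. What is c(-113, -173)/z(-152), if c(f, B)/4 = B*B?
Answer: 149645/342 ≈ 437.56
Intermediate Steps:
c(f, B) = 4*B**2 (c(f, B) = 4*(B*B) = 4*B**2)
z(S) = -9*S/5 (z(S) = -(S + 8*S)/5 = -9*S/5)
c(-113, -173)/z(-152) = (4*(-173)**2)/((-9/5*(-152))) = (4*29929)/(1368/5) = 119716*(5/1368) = 149645/342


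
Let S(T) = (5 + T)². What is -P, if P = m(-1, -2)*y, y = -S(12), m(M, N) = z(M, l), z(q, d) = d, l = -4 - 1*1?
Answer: -1445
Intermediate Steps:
l = -5 (l = -4 - 1 = -5)
m(M, N) = -5
y = -289 (y = -(5 + 12)² = -1*17² = -1*289 = -289)
P = 1445 (P = -5*(-289) = 1445)
-P = -1*1445 = -1445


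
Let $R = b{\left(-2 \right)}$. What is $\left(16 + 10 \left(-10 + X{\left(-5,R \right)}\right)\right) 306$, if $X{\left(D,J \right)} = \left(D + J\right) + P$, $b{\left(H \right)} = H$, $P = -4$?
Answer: $-59364$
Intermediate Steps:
$R = -2$
$X{\left(D,J \right)} = -4 + D + J$ ($X{\left(D,J \right)} = \left(D + J\right) - 4 = -4 + D + J$)
$\left(16 + 10 \left(-10 + X{\left(-5,R \right)}\right)\right) 306 = \left(16 + 10 \left(-10 - 11\right)\right) 306 = \left(16 + 10 \left(-21\right)\right) 306 = \left(16 - 210\right) 306 = \left(-194\right) 306 = -59364$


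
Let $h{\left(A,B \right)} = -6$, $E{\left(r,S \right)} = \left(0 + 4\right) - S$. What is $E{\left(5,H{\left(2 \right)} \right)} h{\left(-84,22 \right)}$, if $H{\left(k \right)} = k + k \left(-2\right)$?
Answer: $-36$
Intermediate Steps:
$H{\left(k \right)} = - k$ ($H{\left(k \right)} = k - 2 k = - k$)
$E{\left(r,S \right)} = 4 - S$
$E{\left(5,H{\left(2 \right)} \right)} h{\left(-84,22 \right)} = \left(4 - \left(-1\right) 2\right) \left(-6\right) = \left(4 - -2\right) \left(-6\right) = \left(4 + 2\right) \left(-6\right) = 6 \left(-6\right) = -36$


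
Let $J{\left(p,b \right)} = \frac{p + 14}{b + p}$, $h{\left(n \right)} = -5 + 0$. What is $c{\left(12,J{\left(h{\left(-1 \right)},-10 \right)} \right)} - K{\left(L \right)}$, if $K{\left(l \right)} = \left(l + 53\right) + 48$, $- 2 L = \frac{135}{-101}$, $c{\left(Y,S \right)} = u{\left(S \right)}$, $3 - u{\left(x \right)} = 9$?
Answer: $- \frac{21749}{202} \approx -107.67$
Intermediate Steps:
$h{\left(n \right)} = -5$
$u{\left(x \right)} = -6$ ($u{\left(x \right)} = 3 - 9 = -6$)
$J{\left(p,b \right)} = \frac{14 + p}{b + p}$
$c{\left(Y,S \right)} = -6$
$L = \frac{135}{202}$ ($L = - \frac{135 \frac{1}{-101}}{2} = - \frac{135 \left(- \frac{1}{101}\right)}{2} = \left(- \frac{1}{2}\right) \left(- \frac{135}{101}\right) = \frac{135}{202} \approx 0.66832$)
$K{\left(l \right)} = 101 + l$ ($K{\left(l \right)} = \left(53 + l\right) + 48 = 101 + l$)
$c{\left(12,J{\left(h{\left(-1 \right)},-10 \right)} \right)} - K{\left(L \right)} = -6 - \left(101 + \frac{135}{202}\right) = -6 - \frac{20537}{202} = - \frac{21749}{202}$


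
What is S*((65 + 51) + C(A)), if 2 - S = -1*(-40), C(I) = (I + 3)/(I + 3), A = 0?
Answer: -4446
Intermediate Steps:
C(I) = 1 (C(I) = (3 + I)/(3 + I) = 1)
S = -38 (S = 2 - (-1)*(-40) = 2 - 1*40 = 2 - 40 = -38)
S*((65 + 51) + C(A)) = -38*((65 + 51) + 1) = -38*(116 + 1) = -38*117 = -4446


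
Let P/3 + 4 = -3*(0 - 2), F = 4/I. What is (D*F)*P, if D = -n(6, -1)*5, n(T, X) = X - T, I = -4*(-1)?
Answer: 210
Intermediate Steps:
I = 4
D = 35 (D = -(-1 - 1*6)*5 = -(-1 - 6)*5 = -1*(-7)*5 = 7*5 = 35)
F = 1 (F = 4/4 = 4*(1/4) = 1)
P = 6 (P = -12 + 3*(-3*(0 - 2)) = -12 + 3*(-3*(-2)) = -12 + 3*6 = -12 + 18 = 6)
(D*F)*P = (35*1)*6 = 35*6 = 210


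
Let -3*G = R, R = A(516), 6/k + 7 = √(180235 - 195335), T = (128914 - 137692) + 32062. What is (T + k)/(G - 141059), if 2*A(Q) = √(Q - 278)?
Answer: -895601495900988/5425728672519311 + 1058187822*√238/5425728672519311 - 180*I*√35938/5425728672519311 + 152343720*I*√151/5425728672519311 ≈ -0.16506 + 3.4502e-7*I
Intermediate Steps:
T = 23284 (T = -8778 + 32062 = 23284)
k = 6/(-7 + 10*I*√151) (k = 6/(-7 + √(180235 - 195335)) = 6/(-7 + √(-15100)) = 6/(-7 + 10*I*√151) ≈ -0.0027725 - 0.048669*I)
A(Q) = √(-278 + Q)/2 (A(Q) = √(Q - 278)/2 = √(-278 + Q)/2)
R = √238/2 (R = √(-278 + 516)/2 = √238/2 ≈ 7.7136)
G = -√238/6 ≈ -2.5712
(T + k)/(G - 141059) = (23284 + (-42/15149 - 60*I*√151/15149))/(-√238/6 - 141059) = (352729274/15149 - 60*I*√151/15149)/(-141059 - √238/6)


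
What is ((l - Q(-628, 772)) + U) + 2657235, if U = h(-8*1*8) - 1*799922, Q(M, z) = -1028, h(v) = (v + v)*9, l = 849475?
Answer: 2706664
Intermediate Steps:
h(v) = 18*v (h(v) = (2*v)*9 = 18*v)
U = -801074 (U = 18*(-8*1*8) - 1*799922 = 18*(-8*8) - 799922 = 18*(-64) - 799922 = -1152 - 799922 = -801074)
((l - Q(-628, 772)) + U) + 2657235 = ((849475 - 1*(-1028)) - 801074) + 2657235 = ((849475 + 1028) - 801074) + 2657235 = (850503 - 801074) + 2657235 = 49429 + 2657235 = 2706664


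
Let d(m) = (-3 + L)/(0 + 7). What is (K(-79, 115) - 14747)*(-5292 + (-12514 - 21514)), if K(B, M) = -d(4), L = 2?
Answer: 4058924960/7 ≈ 5.7985e+8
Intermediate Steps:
d(m) = -1/7 (d(m) = (-3 + 2)/(0 + 7) = -1/7)
K(B, M) = 1/7 (K(B, M) = -1*(-1/7) = 1/7)
(K(-79, 115) - 14747)*(-5292 + (-12514 - 21514)) = (1/7 - 14747)*(-5292 + (-12514 - 21514)) = -103228*(-5292 - 34028)/7 = -103228/7*(-39320) = 4058924960/7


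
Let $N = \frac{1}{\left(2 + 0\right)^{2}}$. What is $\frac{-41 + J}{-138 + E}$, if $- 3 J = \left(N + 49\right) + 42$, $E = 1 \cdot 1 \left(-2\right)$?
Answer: $\frac{857}{1680} \approx 0.51012$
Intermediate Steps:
$E = -2$ ($E = 1 \left(-2\right) = -2$)
$N = \frac{1}{4}$ ($N = \frac{1}{2^{2}} = \frac{1}{4} \approx 0.25$)
$J = - \frac{365}{12}$ ($J = - \frac{\left(\frac{1}{4} + 49\right) + 42}{3} = - \frac{\frac{197}{4} + 42}{3} = \left(- \frac{1}{3}\right) \frac{365}{4} = - \frac{365}{12} \approx -30.417$)
$\frac{-41 + J}{-138 + E} = \frac{-41 - \frac{365}{12}}{-138 - 2} = \frac{1}{-140} \left(- \frac{857}{12}\right) = \left(- \frac{1}{140}\right) \left(- \frac{857}{12}\right) = \frac{857}{1680}$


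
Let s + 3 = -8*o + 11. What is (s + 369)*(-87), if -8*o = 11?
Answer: -33756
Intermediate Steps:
o = -11/8 (o = -1/8*11 = -11/8 ≈ -1.3750)
s = 19 (s = -3 + (-8*(-11/8) + 11) = -3 + (11 + 11) = -3 + 22 = 19)
(s + 369)*(-87) = (19 + 369)*(-87) = 388*(-87) = -33756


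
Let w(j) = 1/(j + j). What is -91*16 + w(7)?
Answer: -20383/14 ≈ -1455.9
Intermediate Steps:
w(j) = 1/(2*j)
-91*16 + w(7) = -91*16 + (1/2)/7 = -1456 + (1/2)*(1/7) = -1456 + 1/14 = -20383/14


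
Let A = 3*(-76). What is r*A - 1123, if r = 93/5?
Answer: -26819/5 ≈ -5363.8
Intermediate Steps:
A = -228
r = 93/5 (r = (⅕)*93 = 93/5 ≈ 18.600)
r*A - 1123 = (93/5)*(-228) - 1123 = -21204/5 - 1123 = -26819/5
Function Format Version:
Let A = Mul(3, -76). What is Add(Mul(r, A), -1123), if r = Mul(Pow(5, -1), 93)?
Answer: Rational(-26819, 5) ≈ -5363.8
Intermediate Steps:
A = -228
r = Rational(93, 5) (r = Mul(Rational(1, 5), 93) = Rational(93, 5) ≈ 18.600)
Add(Mul(r, A), -1123) = Add(Mul(Rational(93, 5), -228), -1123) = Add(Rational(-21204, 5), -1123) = Rational(-26819, 5)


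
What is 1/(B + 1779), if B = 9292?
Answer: 1/11071 ≈ 9.0326e-5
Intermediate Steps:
1/(B + 1779) = 1/(9292 + 1779) = 1/11071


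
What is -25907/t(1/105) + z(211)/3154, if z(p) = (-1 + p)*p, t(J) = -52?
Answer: 42007399/82004 ≈ 512.26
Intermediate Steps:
z(p) = p*(-1 + p)
-25907/t(1/105) + z(211)/3154 = -25907/(-52) + (211*(-1 + 211))/3154 = -25907*(-1/52) + (211*210)*(1/3154) = 25907/52 + 44310*(1/3154) = 25907/52 + 22155/1577 = 42007399/82004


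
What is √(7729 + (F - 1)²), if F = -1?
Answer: √7733 ≈ 87.938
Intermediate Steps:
√(7729 + (F - 1)²) = √(7729 + (-1 - 1)²) = √(7729 + (-2)²) = √(7729 + 4) = √7733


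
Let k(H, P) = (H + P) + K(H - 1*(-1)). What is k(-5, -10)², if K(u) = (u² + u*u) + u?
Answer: 169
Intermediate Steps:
K(u) = u + 2*u² (K(u) = (u² + u²) + u = 2*u² + u = u + 2*u²)
k(H, P) = H + P + (1 + H)*(3 + 2*H) (k(H, P) = (H + P) + (H - 1*(-1))*(1 + 2*(H - 1*(-1))) = (H + P) + (H + 1)*(1 + 2*(H + 1)) = (H + P) + (1 + H)*(1 + 2*(1 + H)) = (H + P) + (1 + H)*(1 + (2 + 2*H)) = (H + P) + (1 + H)*(3 + 2*H) = H + P + (1 + H)*(3 + 2*H))
k(-5, -10)² = (-5 - 10 + (1 - 5)*(3 + 2*(-5)))² = (-5 - 10 - 4*(3 - 10))² = (-5 - 10 - 4*(-7))² = (-5 - 10 + 28)² = 13² = 169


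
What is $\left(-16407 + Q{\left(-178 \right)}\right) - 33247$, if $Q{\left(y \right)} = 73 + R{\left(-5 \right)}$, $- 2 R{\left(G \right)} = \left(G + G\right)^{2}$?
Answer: $-49631$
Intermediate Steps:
$R{\left(G \right)} = - 2 G^{2}$ ($R{\left(G \right)} = - \frac{\left(G + G\right)^{2}}{2} = - \frac{\left(2 G\right)^{2}}{2} = - \frac{4 G^{2}}{2} = - 2 G^{2}$)
$Q{\left(y \right)} = 23$ ($Q{\left(y \right)} = 73 - 2 \left(-5\right)^{2} = 73 - 50 = 23$)
$\left(-16407 + Q{\left(-178 \right)}\right) - 33247 = \left(-16407 + 23\right) - 33247 = -16384 - 33247 = -49631$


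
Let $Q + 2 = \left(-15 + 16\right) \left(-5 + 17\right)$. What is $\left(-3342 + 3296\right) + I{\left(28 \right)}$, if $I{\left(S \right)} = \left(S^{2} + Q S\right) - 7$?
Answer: $1011$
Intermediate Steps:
$Q = 10$ ($Q = -2 + \left(-15 + 16\right) \left(-5 + 17\right) = -2 + 1 \cdot 12 = -2 + 12 = 10$)
$I{\left(S \right)} = -7 + S^{2} + 10 S$ ($I{\left(S \right)} = \left(S^{2} + 10 S\right) - 7 = -7 + S^{2} + 10 S$)
$\left(-3342 + 3296\right) + I{\left(28 \right)} = \left(-3342 + 3296\right) + \left(-7 + 28^{2} + 10 \cdot 28\right) = -46 + \left(-7 + 784 + 280\right) = -46 + 1057 = 1011$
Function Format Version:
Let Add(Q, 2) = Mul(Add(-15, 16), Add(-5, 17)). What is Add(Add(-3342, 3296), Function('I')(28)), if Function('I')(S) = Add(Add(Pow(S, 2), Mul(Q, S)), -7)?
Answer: 1011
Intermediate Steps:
Q = 10 (Q = Add(-2, Mul(Add(-15, 16), Add(-5, 17))) = Add(-2, Mul(1, 12)) = Add(-2, 12) = 10)
Function('I')(S) = Add(-7, Pow(S, 2), Mul(10, S)) (Function('I')(S) = Add(Add(Pow(S, 2), Mul(10, S)), -7) = Add(-7, Pow(S, 2), Mul(10, S)))
Add(Add(-3342, 3296), Function('I')(28)) = Add(Add(-3342, 3296), Add(-7, Pow(28, 2), Mul(10, 28))) = Add(-46, Add(-7, 784, 280)) = Add(-46, 1057) = 1011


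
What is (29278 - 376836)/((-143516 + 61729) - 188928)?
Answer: 347558/270715 ≈ 1.2839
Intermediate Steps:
(29278 - 376836)/((-143516 + 61729) - 188928) = -347558/(-81787 - 188928) = -347558/(-270715) = -347558*(-1/270715) = 347558/270715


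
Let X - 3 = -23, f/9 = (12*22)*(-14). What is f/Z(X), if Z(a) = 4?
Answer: -8316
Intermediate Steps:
f = -33264 (f = 9*((12*22)*(-14)) = 9*(264*(-14)) = 9*(-3696) = -33264)
X = -20 (X = 3 - 23 = -20)
f/Z(X) = -33264/4 = -33264*¼ = -8316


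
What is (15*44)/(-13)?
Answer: -660/13 ≈ -50.769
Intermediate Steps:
(15*44)/(-13) = 660*(-1/13) = -660/13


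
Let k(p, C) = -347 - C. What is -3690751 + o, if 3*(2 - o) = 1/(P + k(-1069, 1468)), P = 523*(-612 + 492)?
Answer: -714990350024/193725 ≈ -3.6907e+6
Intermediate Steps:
P = -62760 (P = 523*(-120) = -62760)
o = 387451/193725 (o = 2 - 1/(3*(-62760 + (-347 - 1*1468))) = 2 - 1/(3*(-62760 + (-347 - 1468))) = 2 - 1/(3*(-62760 - 1815)) = 2 - ⅓/(-64575) = 2 - ⅓*(-1/64575) = 2 + 1/193725 = 387451/193725 ≈ 2.0000)
-3690751 + o = -3690751 + 387451/193725 = -714990350024/193725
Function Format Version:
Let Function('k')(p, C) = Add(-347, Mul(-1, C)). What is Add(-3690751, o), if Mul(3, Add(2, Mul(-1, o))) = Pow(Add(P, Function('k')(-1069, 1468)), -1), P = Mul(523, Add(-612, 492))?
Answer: Rational(-714990350024, 193725) ≈ -3.6907e+6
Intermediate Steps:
P = -62760 (P = Mul(523, -120) = -62760)
o = Rational(387451, 193725) (o = Add(2, Mul(Rational(-1, 3), Pow(Add(-62760, Add(-347, Mul(-1, 1468))), -1))) = Add(2, Mul(Rational(-1, 3), Pow(Add(-62760, Add(-347, -1468)), -1))) = Add(2, Mul(Rational(-1, 3), Pow(Add(-62760, -1815), -1))) = Add(2, Mul(Rational(-1, 3), Pow(-64575, -1))) = Add(2, Mul(Rational(-1, 3), Rational(-1, 64575))) = Add(2, Rational(1, 193725)) = Rational(387451, 193725) ≈ 2.0000)
Add(-3690751, o) = Add(-3690751, Rational(387451, 193725)) = Rational(-714990350024, 193725)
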